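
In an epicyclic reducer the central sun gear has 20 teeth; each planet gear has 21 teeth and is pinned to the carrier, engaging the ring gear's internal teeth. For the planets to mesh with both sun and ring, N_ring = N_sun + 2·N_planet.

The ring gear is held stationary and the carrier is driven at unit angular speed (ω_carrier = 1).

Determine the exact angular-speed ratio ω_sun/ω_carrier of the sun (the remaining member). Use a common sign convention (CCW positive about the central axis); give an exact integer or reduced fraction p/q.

41/10

N_ring = 20 + 2·21 = 62
20(ω_s−ω_c) = −62(ω_r−ω_c),  ω_r=0, ω_c=1
ω_s = 1 − (62/20)(0−1) = 41/10
ω_s/ω_c = 41/10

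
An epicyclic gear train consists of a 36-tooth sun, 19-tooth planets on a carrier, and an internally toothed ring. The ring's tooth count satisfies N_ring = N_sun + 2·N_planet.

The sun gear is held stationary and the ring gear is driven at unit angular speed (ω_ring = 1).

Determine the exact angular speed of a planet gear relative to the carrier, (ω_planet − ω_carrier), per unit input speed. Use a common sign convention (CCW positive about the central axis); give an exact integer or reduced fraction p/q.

N_ring = 36 + 2·19 = 74
36(ω_s−ω_c) = −74(ω_r−ω_c),  ω_s=0, ω_r=1
36(0−ω_c) = −74(1−ω_c)  ⇒  110ω_c = 74  ⇒  ω_c = 37/55
sun–planet: 36·(0−37/55) = −19·(ω_p−ω_c)  ⇒  ω_p−ω_c = −(36/19)·(-37/55) = 1332/1045

1332/1045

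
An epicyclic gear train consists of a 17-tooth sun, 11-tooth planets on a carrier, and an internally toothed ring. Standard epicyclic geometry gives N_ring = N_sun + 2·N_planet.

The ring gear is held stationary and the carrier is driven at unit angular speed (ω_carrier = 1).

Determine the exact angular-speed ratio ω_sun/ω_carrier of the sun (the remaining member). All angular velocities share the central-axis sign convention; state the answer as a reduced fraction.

56/17

N_ring = 17 + 2·11 = 39
17(ω_s−ω_c) = −39(ω_r−ω_c),  ω_r=0, ω_c=1
ω_s = 1 − (39/17)(0−1) = 56/17
ω_s/ω_c = 56/17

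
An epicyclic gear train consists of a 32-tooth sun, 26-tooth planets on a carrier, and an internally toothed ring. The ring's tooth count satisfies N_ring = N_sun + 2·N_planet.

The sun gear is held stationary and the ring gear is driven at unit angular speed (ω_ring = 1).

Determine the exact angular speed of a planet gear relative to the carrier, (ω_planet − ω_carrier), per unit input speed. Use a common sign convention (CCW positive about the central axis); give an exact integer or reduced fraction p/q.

336/377

N_ring = 32 + 2·26 = 84
32(ω_s−ω_c) = −84(ω_r−ω_c),  ω_s=0, ω_r=1
32(0−ω_c) = −84(1−ω_c)  ⇒  116ω_c = 84  ⇒  ω_c = 21/29
sun–planet: 32·(0−21/29) = −26·(ω_p−ω_c)  ⇒  ω_p−ω_c = −(32/26)·(-21/29) = 336/377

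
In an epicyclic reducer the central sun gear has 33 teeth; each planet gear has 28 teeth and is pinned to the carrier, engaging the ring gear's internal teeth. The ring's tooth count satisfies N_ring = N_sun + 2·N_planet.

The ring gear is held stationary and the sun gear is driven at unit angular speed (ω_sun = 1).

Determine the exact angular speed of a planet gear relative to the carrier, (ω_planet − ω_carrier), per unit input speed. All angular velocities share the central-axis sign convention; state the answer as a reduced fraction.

N_ring = 33 + 2·28 = 89
33(ω_s−ω_c) = −89(ω_r−ω_c),  ω_r=0, ω_s=1
33(1−ω_c) = −89(0−ω_c)  ⇒  122ω_c = 33  ⇒  ω_c = 33/122
sun–planet: 33·(1−33/122) = −28·(ω_p−ω_c)  ⇒  ω_p−ω_c = −(33/28)·(89/122) = -2937/3416

-2937/3416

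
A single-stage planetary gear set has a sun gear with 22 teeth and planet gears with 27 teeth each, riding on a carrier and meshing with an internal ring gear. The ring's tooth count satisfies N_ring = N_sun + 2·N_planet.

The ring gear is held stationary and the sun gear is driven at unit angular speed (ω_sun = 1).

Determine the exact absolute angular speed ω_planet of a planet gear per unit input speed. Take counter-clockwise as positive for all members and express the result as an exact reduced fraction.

N_ring = 22 + 2·27 = 76
22(ω_s−ω_c) = −76(ω_r−ω_c),  ω_r=0, ω_s=1
22(1−ω_c) = −76(0−ω_c)  ⇒  98ω_c = 22  ⇒  ω_c = 11/49
sun–planet: 22·(1−11/49) = −27·(ω_p−ω_c)  ⇒  ω_p−ω_c = −(22/27)·(38/49) = -836/1323
ω_p = 11/49 − 836/1323 = -11/27

-11/27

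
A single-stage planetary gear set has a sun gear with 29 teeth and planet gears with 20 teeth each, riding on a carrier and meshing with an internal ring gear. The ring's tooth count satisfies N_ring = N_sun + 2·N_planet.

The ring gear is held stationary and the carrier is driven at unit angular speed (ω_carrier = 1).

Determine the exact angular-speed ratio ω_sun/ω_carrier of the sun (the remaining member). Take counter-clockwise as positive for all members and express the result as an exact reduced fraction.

N_ring = 29 + 2·20 = 69
29(ω_s−ω_c) = −69(ω_r−ω_c),  ω_r=0, ω_c=1
ω_s = 1 − (69/29)(0−1) = 98/29
ω_s/ω_c = 98/29

98/29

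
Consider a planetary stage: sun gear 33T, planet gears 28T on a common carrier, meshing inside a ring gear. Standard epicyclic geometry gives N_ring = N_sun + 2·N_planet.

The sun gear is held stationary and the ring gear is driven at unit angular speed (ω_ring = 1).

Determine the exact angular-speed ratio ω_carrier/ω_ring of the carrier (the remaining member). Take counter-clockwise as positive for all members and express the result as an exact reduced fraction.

89/122

N_ring = 33 + 2·28 = 89
33(ω_s−ω_c) = −89(ω_r−ω_c),  ω_s=0, ω_r=1
33(0−ω_c) = −89(1−ω_c)  ⇒  122ω_c = 89  ⇒  ω_c = 89/122
ω_c/ω_r = 89/122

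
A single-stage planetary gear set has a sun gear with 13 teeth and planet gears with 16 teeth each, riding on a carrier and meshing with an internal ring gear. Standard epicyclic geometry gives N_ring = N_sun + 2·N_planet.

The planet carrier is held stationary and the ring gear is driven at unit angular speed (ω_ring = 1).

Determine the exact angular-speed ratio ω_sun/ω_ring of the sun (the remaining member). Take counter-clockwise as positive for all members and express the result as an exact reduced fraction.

N_ring = 13 + 2·16 = 45
13(ω_s−ω_c) = −45(ω_r−ω_c),  ω_c=0, ω_r=1
ω_s = 0 − (45/13)(1−0) = -45/13
ω_s/ω_r = -45/13

-45/13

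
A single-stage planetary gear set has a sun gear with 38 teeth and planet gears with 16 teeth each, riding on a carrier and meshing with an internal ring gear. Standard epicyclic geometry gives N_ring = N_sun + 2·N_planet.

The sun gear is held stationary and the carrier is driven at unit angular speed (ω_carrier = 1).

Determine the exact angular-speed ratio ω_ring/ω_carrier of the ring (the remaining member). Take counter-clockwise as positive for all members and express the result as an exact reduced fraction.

N_ring = 38 + 2·16 = 70
38(ω_s−ω_c) = −70(ω_r−ω_c),  ω_s=0, ω_c=1
ω_r = 1 − (38/70)(0−1) = 54/35
ω_r/ω_c = 54/35

54/35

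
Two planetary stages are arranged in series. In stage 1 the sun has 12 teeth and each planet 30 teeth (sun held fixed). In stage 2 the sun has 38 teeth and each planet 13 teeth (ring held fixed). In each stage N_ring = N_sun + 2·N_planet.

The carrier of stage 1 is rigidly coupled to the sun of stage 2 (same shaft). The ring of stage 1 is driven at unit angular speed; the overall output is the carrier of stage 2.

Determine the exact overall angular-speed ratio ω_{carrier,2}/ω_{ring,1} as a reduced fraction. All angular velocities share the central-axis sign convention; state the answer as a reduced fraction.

Stage 1: N_ring = 12 + 2·30 = 72
Stage 1: 12(ω_s−ω_c) = −72(ω_r−ω_c),  ω_s=0, ω_r=1
Stage 1: 12(0−ω_c) = −72(1−ω_c)  ⇒  84ω_c = 72  ⇒  ω_c = 6/7
  ⇒ ω_c¹/ω_r¹ = 6/7
Stage 2: N_ring = 38 + 2·13 = 64
Stage 2: 38(ω_s−ω_c) = −64(ω_r−ω_c),  ω_r=0, ω_s=1
Stage 2: 38(1−ω_c) = −64(0−ω_c)  ⇒  102ω_c = 38  ⇒  ω_c = 19/51
  ⇒ ω_c²/ω_s² = 19/51
Coupling ω_s² = ω_c¹ ⇒ overall = 6/7 × 19/51 = 38/119

38/119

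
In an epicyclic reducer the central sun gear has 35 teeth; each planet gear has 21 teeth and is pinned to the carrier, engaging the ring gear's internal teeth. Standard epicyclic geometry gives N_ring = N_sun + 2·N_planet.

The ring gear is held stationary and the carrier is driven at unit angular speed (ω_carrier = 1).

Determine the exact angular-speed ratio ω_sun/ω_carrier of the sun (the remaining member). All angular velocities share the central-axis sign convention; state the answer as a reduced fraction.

N_ring = 35 + 2·21 = 77
35(ω_s−ω_c) = −77(ω_r−ω_c),  ω_r=0, ω_c=1
ω_s = 1 − (77/35)(0−1) = 16/5
ω_s/ω_c = 16/5

16/5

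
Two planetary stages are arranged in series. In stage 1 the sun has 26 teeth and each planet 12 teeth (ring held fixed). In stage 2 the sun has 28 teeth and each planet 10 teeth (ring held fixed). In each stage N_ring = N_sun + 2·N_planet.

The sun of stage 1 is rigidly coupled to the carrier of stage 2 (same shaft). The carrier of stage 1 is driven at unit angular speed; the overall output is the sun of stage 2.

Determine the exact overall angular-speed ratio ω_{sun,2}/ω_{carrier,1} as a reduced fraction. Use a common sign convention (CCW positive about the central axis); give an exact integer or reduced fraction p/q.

Stage 1: N_ring = 26 + 2·12 = 50
Stage 1: 26(ω_s−ω_c) = −50(ω_r−ω_c),  ω_r=0, ω_c=1
Stage 1: ω_s = 1 − (50/26)(0−1) = 38/13
  ⇒ ω_s¹/ω_c¹ = 38/13
Stage 2: N_ring = 28 + 2·10 = 48
Stage 2: 28(ω_s−ω_c) = −48(ω_r−ω_c),  ω_r=0, ω_c=1
Stage 2: ω_s = 1 − (48/28)(0−1) = 19/7
  ⇒ ω_s²/ω_c² = 19/7
Coupling ω_c² = ω_s¹ ⇒ overall = 38/13 × 19/7 = 722/91

722/91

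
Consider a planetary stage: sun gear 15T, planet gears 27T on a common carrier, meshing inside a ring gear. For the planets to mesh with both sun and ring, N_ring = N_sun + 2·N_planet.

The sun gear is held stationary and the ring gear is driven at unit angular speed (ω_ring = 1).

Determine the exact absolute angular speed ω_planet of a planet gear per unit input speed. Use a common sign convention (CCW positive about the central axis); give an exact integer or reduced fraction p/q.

23/18

N_ring = 15 + 2·27 = 69
15(ω_s−ω_c) = −69(ω_r−ω_c),  ω_s=0, ω_r=1
15(0−ω_c) = −69(1−ω_c)  ⇒  84ω_c = 69  ⇒  ω_c = 23/28
sun–planet: 15·(0−23/28) = −27·(ω_p−ω_c)  ⇒  ω_p−ω_c = −(15/27)·(-23/28) = 115/252
ω_p = 23/28 + 115/252 = 23/18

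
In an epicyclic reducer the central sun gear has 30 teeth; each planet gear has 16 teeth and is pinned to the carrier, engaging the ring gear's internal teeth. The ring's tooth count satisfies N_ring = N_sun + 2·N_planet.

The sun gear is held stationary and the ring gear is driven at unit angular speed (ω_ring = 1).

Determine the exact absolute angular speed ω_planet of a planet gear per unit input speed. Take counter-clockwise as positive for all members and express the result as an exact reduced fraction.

31/16

N_ring = 30 + 2·16 = 62
30(ω_s−ω_c) = −62(ω_r−ω_c),  ω_s=0, ω_r=1
30(0−ω_c) = −62(1−ω_c)  ⇒  92ω_c = 62  ⇒  ω_c = 31/46
sun–planet: 30·(0−31/46) = −16·(ω_p−ω_c)  ⇒  ω_p−ω_c = −(30/16)·(-31/46) = 465/368
ω_p = 31/46 + 465/368 = 31/16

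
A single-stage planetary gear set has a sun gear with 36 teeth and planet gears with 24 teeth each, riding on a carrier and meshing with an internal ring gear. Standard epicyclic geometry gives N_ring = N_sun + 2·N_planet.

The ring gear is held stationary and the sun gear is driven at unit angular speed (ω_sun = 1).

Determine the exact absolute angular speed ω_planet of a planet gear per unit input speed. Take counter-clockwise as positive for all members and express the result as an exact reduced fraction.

-3/4

N_ring = 36 + 2·24 = 84
36(ω_s−ω_c) = −84(ω_r−ω_c),  ω_r=0, ω_s=1
36(1−ω_c) = −84(0−ω_c)  ⇒  120ω_c = 36  ⇒  ω_c = 3/10
sun–planet: 36·(1−3/10) = −24·(ω_p−ω_c)  ⇒  ω_p−ω_c = −(36/24)·(7/10) = -21/20
ω_p = 3/10 − 21/20 = -3/4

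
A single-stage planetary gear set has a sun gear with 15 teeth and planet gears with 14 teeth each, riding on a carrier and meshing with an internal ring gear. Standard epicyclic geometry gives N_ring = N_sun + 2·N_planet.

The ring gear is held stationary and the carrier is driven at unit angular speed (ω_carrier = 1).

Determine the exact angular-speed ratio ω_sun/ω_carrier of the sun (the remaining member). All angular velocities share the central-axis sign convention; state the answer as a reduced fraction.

58/15

N_ring = 15 + 2·14 = 43
15(ω_s−ω_c) = −43(ω_r−ω_c),  ω_r=0, ω_c=1
ω_s = 1 − (43/15)(0−1) = 58/15
ω_s/ω_c = 58/15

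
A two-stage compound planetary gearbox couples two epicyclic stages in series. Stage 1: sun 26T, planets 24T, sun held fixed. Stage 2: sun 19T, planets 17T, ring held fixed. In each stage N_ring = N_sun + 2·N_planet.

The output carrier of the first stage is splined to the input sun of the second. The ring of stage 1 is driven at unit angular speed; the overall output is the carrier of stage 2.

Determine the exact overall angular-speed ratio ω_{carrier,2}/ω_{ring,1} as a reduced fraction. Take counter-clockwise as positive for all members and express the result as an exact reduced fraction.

Stage 1: N_ring = 26 + 2·24 = 74
Stage 1: 26(ω_s−ω_c) = −74(ω_r−ω_c),  ω_s=0, ω_r=1
Stage 1: 26(0−ω_c) = −74(1−ω_c)  ⇒  100ω_c = 74  ⇒  ω_c = 37/50
  ⇒ ω_c¹/ω_r¹ = 37/50
Stage 2: N_ring = 19 + 2·17 = 53
Stage 2: 19(ω_s−ω_c) = −53(ω_r−ω_c),  ω_r=0, ω_s=1
Stage 2: 19(1−ω_c) = −53(0−ω_c)  ⇒  72ω_c = 19  ⇒  ω_c = 19/72
  ⇒ ω_c²/ω_s² = 19/72
Coupling ω_s² = ω_c¹ ⇒ overall = 37/50 × 19/72 = 703/3600

703/3600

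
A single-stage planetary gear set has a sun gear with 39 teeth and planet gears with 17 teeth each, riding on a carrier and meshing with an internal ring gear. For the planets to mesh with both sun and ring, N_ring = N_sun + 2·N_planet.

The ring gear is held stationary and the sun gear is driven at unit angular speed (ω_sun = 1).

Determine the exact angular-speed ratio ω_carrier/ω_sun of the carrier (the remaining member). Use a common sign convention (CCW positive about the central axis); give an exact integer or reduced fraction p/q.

39/112

N_ring = 39 + 2·17 = 73
39(ω_s−ω_c) = −73(ω_r−ω_c),  ω_r=0, ω_s=1
39(1−ω_c) = −73(0−ω_c)  ⇒  112ω_c = 39  ⇒  ω_c = 39/112
ω_c/ω_s = 39/112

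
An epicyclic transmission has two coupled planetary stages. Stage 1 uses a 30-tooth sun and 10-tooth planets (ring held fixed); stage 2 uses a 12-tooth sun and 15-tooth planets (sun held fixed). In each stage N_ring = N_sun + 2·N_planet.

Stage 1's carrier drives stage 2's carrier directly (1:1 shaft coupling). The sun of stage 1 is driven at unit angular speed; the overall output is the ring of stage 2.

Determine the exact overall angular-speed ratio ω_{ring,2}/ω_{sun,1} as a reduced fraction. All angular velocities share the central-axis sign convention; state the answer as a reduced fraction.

Stage 1: N_ring = 30 + 2·10 = 50
Stage 1: 30(ω_s−ω_c) = −50(ω_r−ω_c),  ω_r=0, ω_s=1
Stage 1: 30(1−ω_c) = −50(0−ω_c)  ⇒  80ω_c = 30  ⇒  ω_c = 3/8
  ⇒ ω_c¹/ω_s¹ = 3/8
Stage 2: N_ring = 12 + 2·15 = 42
Stage 2: 12(ω_s−ω_c) = −42(ω_r−ω_c),  ω_s=0, ω_c=1
Stage 2: ω_r = 1 − (12/42)(0−1) = 9/7
  ⇒ ω_r²/ω_c² = 9/7
Coupling ω_c² = ω_c¹ ⇒ overall = 3/8 × 9/7 = 27/56

27/56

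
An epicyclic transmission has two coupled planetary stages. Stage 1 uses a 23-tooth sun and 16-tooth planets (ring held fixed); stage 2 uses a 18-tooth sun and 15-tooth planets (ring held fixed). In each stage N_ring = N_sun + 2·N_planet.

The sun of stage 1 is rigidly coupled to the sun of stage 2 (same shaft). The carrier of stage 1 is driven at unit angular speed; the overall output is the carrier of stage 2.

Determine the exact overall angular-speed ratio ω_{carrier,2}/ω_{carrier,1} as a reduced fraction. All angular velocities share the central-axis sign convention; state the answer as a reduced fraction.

Stage 1: N_ring = 23 + 2·16 = 55
Stage 1: 23(ω_s−ω_c) = −55(ω_r−ω_c),  ω_r=0, ω_c=1
Stage 1: ω_s = 1 − (55/23)(0−1) = 78/23
  ⇒ ω_s¹/ω_c¹ = 78/23
Stage 2: N_ring = 18 + 2·15 = 48
Stage 2: 18(ω_s−ω_c) = −48(ω_r−ω_c),  ω_r=0, ω_s=1
Stage 2: 18(1−ω_c) = −48(0−ω_c)  ⇒  66ω_c = 18  ⇒  ω_c = 3/11
  ⇒ ω_c²/ω_s² = 3/11
Coupling ω_s² = ω_s¹ ⇒ overall = 78/23 × 3/11 = 234/253

234/253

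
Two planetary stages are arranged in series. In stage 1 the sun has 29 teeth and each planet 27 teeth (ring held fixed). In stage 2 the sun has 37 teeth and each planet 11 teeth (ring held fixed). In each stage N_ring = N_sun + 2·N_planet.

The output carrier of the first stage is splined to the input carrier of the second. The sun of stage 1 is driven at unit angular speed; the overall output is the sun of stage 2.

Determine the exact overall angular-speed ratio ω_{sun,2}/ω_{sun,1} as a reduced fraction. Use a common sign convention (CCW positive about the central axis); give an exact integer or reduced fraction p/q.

174/259

Stage 1: N_ring = 29 + 2·27 = 83
Stage 1: 29(ω_s−ω_c) = −83(ω_r−ω_c),  ω_r=0, ω_s=1
Stage 1: 29(1−ω_c) = −83(0−ω_c)  ⇒  112ω_c = 29  ⇒  ω_c = 29/112
  ⇒ ω_c¹/ω_s¹ = 29/112
Stage 2: N_ring = 37 + 2·11 = 59
Stage 2: 37(ω_s−ω_c) = −59(ω_r−ω_c),  ω_r=0, ω_c=1
Stage 2: ω_s = 1 − (59/37)(0−1) = 96/37
  ⇒ ω_s²/ω_c² = 96/37
Coupling ω_c² = ω_c¹ ⇒ overall = 29/112 × 96/37 = 174/259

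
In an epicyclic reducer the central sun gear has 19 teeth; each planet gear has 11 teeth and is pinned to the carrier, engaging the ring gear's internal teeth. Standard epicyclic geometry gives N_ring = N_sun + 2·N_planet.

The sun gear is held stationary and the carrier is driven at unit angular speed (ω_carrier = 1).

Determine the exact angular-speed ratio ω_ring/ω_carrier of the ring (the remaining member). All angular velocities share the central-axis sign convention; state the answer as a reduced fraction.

N_ring = 19 + 2·11 = 41
19(ω_s−ω_c) = −41(ω_r−ω_c),  ω_s=0, ω_c=1
ω_r = 1 − (19/41)(0−1) = 60/41
ω_r/ω_c = 60/41

60/41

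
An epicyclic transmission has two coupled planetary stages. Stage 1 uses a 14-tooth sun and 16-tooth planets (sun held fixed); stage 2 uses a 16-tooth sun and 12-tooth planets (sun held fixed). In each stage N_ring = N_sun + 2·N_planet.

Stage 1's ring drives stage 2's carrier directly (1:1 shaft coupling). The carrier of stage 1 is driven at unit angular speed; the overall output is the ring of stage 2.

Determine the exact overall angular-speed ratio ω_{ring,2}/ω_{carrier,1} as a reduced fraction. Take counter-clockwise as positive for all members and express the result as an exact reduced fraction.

42/23

Stage 1: N_ring = 14 + 2·16 = 46
Stage 1: 14(ω_s−ω_c) = −46(ω_r−ω_c),  ω_s=0, ω_c=1
Stage 1: ω_r = 1 − (14/46)(0−1) = 30/23
  ⇒ ω_r¹/ω_c¹ = 30/23
Stage 2: N_ring = 16 + 2·12 = 40
Stage 2: 16(ω_s−ω_c) = −40(ω_r−ω_c),  ω_s=0, ω_c=1
Stage 2: ω_r = 1 − (16/40)(0−1) = 7/5
  ⇒ ω_r²/ω_c² = 7/5
Coupling ω_c² = ω_r¹ ⇒ overall = 30/23 × 7/5 = 42/23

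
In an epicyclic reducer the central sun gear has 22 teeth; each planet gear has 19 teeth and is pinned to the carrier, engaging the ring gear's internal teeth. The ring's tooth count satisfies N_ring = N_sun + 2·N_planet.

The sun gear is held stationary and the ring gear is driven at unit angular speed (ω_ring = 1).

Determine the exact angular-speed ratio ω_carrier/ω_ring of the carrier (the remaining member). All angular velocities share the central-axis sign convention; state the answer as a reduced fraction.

30/41

N_ring = 22 + 2·19 = 60
22(ω_s−ω_c) = −60(ω_r−ω_c),  ω_s=0, ω_r=1
22(0−ω_c) = −60(1−ω_c)  ⇒  82ω_c = 60  ⇒  ω_c = 30/41
ω_c/ω_r = 30/41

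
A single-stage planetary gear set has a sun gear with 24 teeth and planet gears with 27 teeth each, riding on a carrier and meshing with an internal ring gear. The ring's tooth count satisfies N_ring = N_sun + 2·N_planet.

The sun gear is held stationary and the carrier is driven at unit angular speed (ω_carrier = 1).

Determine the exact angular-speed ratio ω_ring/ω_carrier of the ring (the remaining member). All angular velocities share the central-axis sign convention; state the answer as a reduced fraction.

N_ring = 24 + 2·27 = 78
24(ω_s−ω_c) = −78(ω_r−ω_c),  ω_s=0, ω_c=1
ω_r = 1 − (24/78)(0−1) = 17/13
ω_r/ω_c = 17/13

17/13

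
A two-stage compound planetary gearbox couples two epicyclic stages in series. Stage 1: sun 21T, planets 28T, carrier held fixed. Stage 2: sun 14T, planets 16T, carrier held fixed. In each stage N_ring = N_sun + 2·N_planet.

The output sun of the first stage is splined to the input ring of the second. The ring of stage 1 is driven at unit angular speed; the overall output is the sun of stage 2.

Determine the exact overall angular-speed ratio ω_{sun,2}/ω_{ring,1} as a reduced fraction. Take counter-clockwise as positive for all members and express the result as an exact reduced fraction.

Stage 1: N_ring = 21 + 2·28 = 77
Stage 1: 21(ω_s−ω_c) = −77(ω_r−ω_c),  ω_c=0, ω_r=1
Stage 1: ω_s = 0 − (77/21)(1−0) = -11/3
  ⇒ ω_s¹/ω_r¹ = -11/3
Stage 2: N_ring = 14 + 2·16 = 46
Stage 2: 14(ω_s−ω_c) = −46(ω_r−ω_c),  ω_c=0, ω_r=1
Stage 2: ω_s = 0 − (46/14)(1−0) = -23/7
  ⇒ ω_s²/ω_r² = -23/7
Coupling ω_r² = ω_s¹ ⇒ overall = -11/3 × -23/7 = 253/21

253/21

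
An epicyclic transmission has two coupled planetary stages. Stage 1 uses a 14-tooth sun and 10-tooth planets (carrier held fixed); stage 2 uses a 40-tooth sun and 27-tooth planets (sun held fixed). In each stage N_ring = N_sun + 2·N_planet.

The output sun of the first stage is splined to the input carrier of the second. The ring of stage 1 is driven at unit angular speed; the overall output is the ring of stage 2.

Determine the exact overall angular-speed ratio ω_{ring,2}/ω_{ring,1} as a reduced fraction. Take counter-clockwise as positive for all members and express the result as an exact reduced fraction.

-1139/329

Stage 1: N_ring = 14 + 2·10 = 34
Stage 1: 14(ω_s−ω_c) = −34(ω_r−ω_c),  ω_c=0, ω_r=1
Stage 1: ω_s = 0 − (34/14)(1−0) = -17/7
  ⇒ ω_s¹/ω_r¹ = -17/7
Stage 2: N_ring = 40 + 2·27 = 94
Stage 2: 40(ω_s−ω_c) = −94(ω_r−ω_c),  ω_s=0, ω_c=1
Stage 2: ω_r = 1 − (40/94)(0−1) = 67/47
  ⇒ ω_r²/ω_c² = 67/47
Coupling ω_c² = ω_s¹ ⇒ overall = -17/7 × 67/47 = -1139/329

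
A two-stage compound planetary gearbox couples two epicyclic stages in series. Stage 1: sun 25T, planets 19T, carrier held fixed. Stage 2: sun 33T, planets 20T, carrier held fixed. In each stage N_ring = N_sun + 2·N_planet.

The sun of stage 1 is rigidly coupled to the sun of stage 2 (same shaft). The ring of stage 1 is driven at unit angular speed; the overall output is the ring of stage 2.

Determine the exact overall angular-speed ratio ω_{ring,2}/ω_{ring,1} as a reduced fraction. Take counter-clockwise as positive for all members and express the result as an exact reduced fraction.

Stage 1: N_ring = 25 + 2·19 = 63
Stage 1: 25(ω_s−ω_c) = −63(ω_r−ω_c),  ω_c=0, ω_r=1
Stage 1: ω_s = 0 − (63/25)(1−0) = -63/25
  ⇒ ω_s¹/ω_r¹ = -63/25
Stage 2: N_ring = 33 + 2·20 = 73
Stage 2: 33(ω_s−ω_c) = −73(ω_r−ω_c),  ω_c=0, ω_s=1
Stage 2: ω_r = 0 − (33/73)(1−0) = -33/73
  ⇒ ω_r²/ω_s² = -33/73
Coupling ω_s² = ω_s¹ ⇒ overall = -63/25 × -33/73 = 2079/1825

2079/1825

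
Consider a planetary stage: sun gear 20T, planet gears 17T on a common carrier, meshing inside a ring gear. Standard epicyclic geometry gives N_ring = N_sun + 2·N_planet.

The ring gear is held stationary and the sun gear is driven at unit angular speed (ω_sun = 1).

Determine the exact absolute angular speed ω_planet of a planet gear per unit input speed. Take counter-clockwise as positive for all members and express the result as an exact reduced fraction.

N_ring = 20 + 2·17 = 54
20(ω_s−ω_c) = −54(ω_r−ω_c),  ω_r=0, ω_s=1
20(1−ω_c) = −54(0−ω_c)  ⇒  74ω_c = 20  ⇒  ω_c = 10/37
sun–planet: 20·(1−10/37) = −17·(ω_p−ω_c)  ⇒  ω_p−ω_c = −(20/17)·(27/37) = -540/629
ω_p = 10/37 − 540/629 = -10/17

-10/17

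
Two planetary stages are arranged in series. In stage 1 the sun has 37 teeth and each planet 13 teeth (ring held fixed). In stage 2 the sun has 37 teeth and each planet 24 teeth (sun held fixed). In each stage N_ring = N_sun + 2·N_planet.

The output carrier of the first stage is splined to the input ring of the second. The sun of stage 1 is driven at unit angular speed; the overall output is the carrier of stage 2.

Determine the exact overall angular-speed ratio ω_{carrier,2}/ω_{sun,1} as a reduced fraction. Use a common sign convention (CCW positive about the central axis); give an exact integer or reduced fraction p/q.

Stage 1: N_ring = 37 + 2·13 = 63
Stage 1: 37(ω_s−ω_c) = −63(ω_r−ω_c),  ω_r=0, ω_s=1
Stage 1: 37(1−ω_c) = −63(0−ω_c)  ⇒  100ω_c = 37  ⇒  ω_c = 37/100
  ⇒ ω_c¹/ω_s¹ = 37/100
Stage 2: N_ring = 37 + 2·24 = 85
Stage 2: 37(ω_s−ω_c) = −85(ω_r−ω_c),  ω_s=0, ω_r=1
Stage 2: 37(0−ω_c) = −85(1−ω_c)  ⇒  122ω_c = 85  ⇒  ω_c = 85/122
  ⇒ ω_c²/ω_r² = 85/122
Coupling ω_r² = ω_c¹ ⇒ overall = 37/100 × 85/122 = 629/2440

629/2440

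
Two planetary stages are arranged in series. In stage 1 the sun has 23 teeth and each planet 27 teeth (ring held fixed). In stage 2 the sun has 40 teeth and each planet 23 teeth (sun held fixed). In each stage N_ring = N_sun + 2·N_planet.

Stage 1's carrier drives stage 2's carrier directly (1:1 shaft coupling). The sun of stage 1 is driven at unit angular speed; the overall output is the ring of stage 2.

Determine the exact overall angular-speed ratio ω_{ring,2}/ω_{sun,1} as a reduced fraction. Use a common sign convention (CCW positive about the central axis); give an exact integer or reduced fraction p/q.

1449/4300

Stage 1: N_ring = 23 + 2·27 = 77
Stage 1: 23(ω_s−ω_c) = −77(ω_r−ω_c),  ω_r=0, ω_s=1
Stage 1: 23(1−ω_c) = −77(0−ω_c)  ⇒  100ω_c = 23  ⇒  ω_c = 23/100
  ⇒ ω_c¹/ω_s¹ = 23/100
Stage 2: N_ring = 40 + 2·23 = 86
Stage 2: 40(ω_s−ω_c) = −86(ω_r−ω_c),  ω_s=0, ω_c=1
Stage 2: ω_r = 1 − (40/86)(0−1) = 63/43
  ⇒ ω_r²/ω_c² = 63/43
Coupling ω_c² = ω_c¹ ⇒ overall = 23/100 × 63/43 = 1449/4300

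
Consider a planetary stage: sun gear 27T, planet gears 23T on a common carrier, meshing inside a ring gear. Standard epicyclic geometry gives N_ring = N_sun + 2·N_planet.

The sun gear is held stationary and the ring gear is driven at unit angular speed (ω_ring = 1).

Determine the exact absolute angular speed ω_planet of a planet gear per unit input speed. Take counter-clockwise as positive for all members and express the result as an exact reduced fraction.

73/46

N_ring = 27 + 2·23 = 73
27(ω_s−ω_c) = −73(ω_r−ω_c),  ω_s=0, ω_r=1
27(0−ω_c) = −73(1−ω_c)  ⇒  100ω_c = 73  ⇒  ω_c = 73/100
sun–planet: 27·(0−73/100) = −23·(ω_p−ω_c)  ⇒  ω_p−ω_c = −(27/23)·(-73/100) = 1971/2300
ω_p = 73/100 + 1971/2300 = 73/46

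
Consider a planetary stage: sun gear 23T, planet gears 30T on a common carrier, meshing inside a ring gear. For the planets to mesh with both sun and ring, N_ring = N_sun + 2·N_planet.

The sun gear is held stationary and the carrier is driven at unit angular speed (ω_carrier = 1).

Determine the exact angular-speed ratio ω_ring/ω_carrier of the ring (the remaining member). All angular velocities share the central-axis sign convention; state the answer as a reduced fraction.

N_ring = 23 + 2·30 = 83
23(ω_s−ω_c) = −83(ω_r−ω_c),  ω_s=0, ω_c=1
ω_r = 1 − (23/83)(0−1) = 106/83
ω_r/ω_c = 106/83

106/83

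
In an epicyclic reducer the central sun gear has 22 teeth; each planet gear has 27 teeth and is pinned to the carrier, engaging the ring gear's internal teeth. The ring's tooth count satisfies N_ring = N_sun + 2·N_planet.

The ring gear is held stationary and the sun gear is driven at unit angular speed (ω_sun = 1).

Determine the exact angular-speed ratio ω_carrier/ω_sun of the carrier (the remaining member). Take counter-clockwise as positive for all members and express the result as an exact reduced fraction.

11/49

N_ring = 22 + 2·27 = 76
22(ω_s−ω_c) = −76(ω_r−ω_c),  ω_r=0, ω_s=1
22(1−ω_c) = −76(0−ω_c)  ⇒  98ω_c = 22  ⇒  ω_c = 11/49
ω_c/ω_s = 11/49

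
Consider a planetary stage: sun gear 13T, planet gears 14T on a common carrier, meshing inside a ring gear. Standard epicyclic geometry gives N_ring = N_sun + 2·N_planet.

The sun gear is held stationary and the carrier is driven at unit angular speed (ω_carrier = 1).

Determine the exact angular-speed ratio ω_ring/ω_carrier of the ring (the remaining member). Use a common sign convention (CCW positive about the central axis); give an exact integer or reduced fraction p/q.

54/41

N_ring = 13 + 2·14 = 41
13(ω_s−ω_c) = −41(ω_r−ω_c),  ω_s=0, ω_c=1
ω_r = 1 − (13/41)(0−1) = 54/41
ω_r/ω_c = 54/41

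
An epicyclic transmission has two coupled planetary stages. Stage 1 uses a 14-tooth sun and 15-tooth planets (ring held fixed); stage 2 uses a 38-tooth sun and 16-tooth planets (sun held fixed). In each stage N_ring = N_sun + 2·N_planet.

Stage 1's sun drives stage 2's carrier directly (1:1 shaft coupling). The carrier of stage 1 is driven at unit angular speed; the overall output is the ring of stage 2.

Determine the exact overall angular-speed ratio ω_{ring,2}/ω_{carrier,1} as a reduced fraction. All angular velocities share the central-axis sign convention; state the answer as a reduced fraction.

Stage 1: N_ring = 14 + 2·15 = 44
Stage 1: 14(ω_s−ω_c) = −44(ω_r−ω_c),  ω_r=0, ω_c=1
Stage 1: ω_s = 1 − (44/14)(0−1) = 29/7
  ⇒ ω_s¹/ω_c¹ = 29/7
Stage 2: N_ring = 38 + 2·16 = 70
Stage 2: 38(ω_s−ω_c) = −70(ω_r−ω_c),  ω_s=0, ω_c=1
Stage 2: ω_r = 1 − (38/70)(0−1) = 54/35
  ⇒ ω_r²/ω_c² = 54/35
Coupling ω_c² = ω_s¹ ⇒ overall = 29/7 × 54/35 = 1566/245

1566/245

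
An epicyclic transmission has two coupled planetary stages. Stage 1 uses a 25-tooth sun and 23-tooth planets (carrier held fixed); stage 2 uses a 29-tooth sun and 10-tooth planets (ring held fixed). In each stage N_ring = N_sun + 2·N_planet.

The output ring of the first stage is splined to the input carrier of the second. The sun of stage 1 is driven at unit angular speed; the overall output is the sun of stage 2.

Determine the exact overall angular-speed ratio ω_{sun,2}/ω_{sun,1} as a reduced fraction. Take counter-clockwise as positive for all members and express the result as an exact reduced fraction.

Stage 1: N_ring = 25 + 2·23 = 71
Stage 1: 25(ω_s−ω_c) = −71(ω_r−ω_c),  ω_c=0, ω_s=1
Stage 1: ω_r = 0 − (25/71)(1−0) = -25/71
  ⇒ ω_r¹/ω_s¹ = -25/71
Stage 2: N_ring = 29 + 2·10 = 49
Stage 2: 29(ω_s−ω_c) = −49(ω_r−ω_c),  ω_r=0, ω_c=1
Stage 2: ω_s = 1 − (49/29)(0−1) = 78/29
  ⇒ ω_s²/ω_c² = 78/29
Coupling ω_c² = ω_r¹ ⇒ overall = -25/71 × 78/29 = -1950/2059

-1950/2059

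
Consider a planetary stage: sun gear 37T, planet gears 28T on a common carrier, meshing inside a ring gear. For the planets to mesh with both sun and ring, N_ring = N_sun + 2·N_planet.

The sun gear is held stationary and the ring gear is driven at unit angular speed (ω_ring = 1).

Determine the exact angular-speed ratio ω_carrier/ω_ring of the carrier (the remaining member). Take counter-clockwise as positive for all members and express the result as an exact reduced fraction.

93/130

N_ring = 37 + 2·28 = 93
37(ω_s−ω_c) = −93(ω_r−ω_c),  ω_s=0, ω_r=1
37(0−ω_c) = −93(1−ω_c)  ⇒  130ω_c = 93  ⇒  ω_c = 93/130
ω_c/ω_r = 93/130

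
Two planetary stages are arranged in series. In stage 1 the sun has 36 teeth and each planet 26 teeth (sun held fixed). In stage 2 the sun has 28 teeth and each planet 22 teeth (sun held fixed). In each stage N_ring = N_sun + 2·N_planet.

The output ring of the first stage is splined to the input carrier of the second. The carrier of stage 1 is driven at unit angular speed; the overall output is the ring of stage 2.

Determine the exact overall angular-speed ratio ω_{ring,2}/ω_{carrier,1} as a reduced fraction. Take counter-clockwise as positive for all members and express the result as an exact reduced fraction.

775/396

Stage 1: N_ring = 36 + 2·26 = 88
Stage 1: 36(ω_s−ω_c) = −88(ω_r−ω_c),  ω_s=0, ω_c=1
Stage 1: ω_r = 1 − (36/88)(0−1) = 31/22
  ⇒ ω_r¹/ω_c¹ = 31/22
Stage 2: N_ring = 28 + 2·22 = 72
Stage 2: 28(ω_s−ω_c) = −72(ω_r−ω_c),  ω_s=0, ω_c=1
Stage 2: ω_r = 1 − (28/72)(0−1) = 25/18
  ⇒ ω_r²/ω_c² = 25/18
Coupling ω_c² = ω_r¹ ⇒ overall = 31/22 × 25/18 = 775/396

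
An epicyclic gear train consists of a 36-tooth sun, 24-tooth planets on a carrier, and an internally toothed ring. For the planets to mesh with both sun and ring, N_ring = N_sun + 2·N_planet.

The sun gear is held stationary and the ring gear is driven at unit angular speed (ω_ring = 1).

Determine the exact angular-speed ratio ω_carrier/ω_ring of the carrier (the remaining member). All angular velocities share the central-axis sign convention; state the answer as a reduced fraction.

N_ring = 36 + 2·24 = 84
36(ω_s−ω_c) = −84(ω_r−ω_c),  ω_s=0, ω_r=1
36(0−ω_c) = −84(1−ω_c)  ⇒  120ω_c = 84  ⇒  ω_c = 7/10
ω_c/ω_r = 7/10

7/10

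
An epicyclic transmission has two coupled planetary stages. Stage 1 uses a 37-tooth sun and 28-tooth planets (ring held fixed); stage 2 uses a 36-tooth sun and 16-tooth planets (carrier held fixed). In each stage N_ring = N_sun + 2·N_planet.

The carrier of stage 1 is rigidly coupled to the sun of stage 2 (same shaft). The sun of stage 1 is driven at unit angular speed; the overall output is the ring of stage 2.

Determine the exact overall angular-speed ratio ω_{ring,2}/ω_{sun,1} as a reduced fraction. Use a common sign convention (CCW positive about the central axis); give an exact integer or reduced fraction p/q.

-333/2210

Stage 1: N_ring = 37 + 2·28 = 93
Stage 1: 37(ω_s−ω_c) = −93(ω_r−ω_c),  ω_r=0, ω_s=1
Stage 1: 37(1−ω_c) = −93(0−ω_c)  ⇒  130ω_c = 37  ⇒  ω_c = 37/130
  ⇒ ω_c¹/ω_s¹ = 37/130
Stage 2: N_ring = 36 + 2·16 = 68
Stage 2: 36(ω_s−ω_c) = −68(ω_r−ω_c),  ω_c=0, ω_s=1
Stage 2: ω_r = 0 − (36/68)(1−0) = -9/17
  ⇒ ω_r²/ω_s² = -9/17
Coupling ω_s² = ω_c¹ ⇒ overall = 37/130 × -9/17 = -333/2210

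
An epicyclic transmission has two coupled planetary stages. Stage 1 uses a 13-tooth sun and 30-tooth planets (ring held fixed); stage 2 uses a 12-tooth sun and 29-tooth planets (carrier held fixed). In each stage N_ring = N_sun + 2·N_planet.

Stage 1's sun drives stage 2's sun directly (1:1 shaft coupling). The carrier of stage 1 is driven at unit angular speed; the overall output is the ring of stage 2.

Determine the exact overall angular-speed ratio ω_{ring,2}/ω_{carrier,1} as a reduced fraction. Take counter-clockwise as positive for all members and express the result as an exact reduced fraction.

-516/455

Stage 1: N_ring = 13 + 2·30 = 73
Stage 1: 13(ω_s−ω_c) = −73(ω_r−ω_c),  ω_r=0, ω_c=1
Stage 1: ω_s = 1 − (73/13)(0−1) = 86/13
  ⇒ ω_s¹/ω_c¹ = 86/13
Stage 2: N_ring = 12 + 2·29 = 70
Stage 2: 12(ω_s−ω_c) = −70(ω_r−ω_c),  ω_c=0, ω_s=1
Stage 2: ω_r = 0 − (12/70)(1−0) = -6/35
  ⇒ ω_r²/ω_s² = -6/35
Coupling ω_s² = ω_s¹ ⇒ overall = 86/13 × -6/35 = -516/455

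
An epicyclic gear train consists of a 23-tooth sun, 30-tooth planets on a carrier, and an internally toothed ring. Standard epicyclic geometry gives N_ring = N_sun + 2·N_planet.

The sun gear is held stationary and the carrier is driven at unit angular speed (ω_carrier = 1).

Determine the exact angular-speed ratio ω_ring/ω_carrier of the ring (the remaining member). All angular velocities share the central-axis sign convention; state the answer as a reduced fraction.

106/83

N_ring = 23 + 2·30 = 83
23(ω_s−ω_c) = −83(ω_r−ω_c),  ω_s=0, ω_c=1
ω_r = 1 − (23/83)(0−1) = 106/83
ω_r/ω_c = 106/83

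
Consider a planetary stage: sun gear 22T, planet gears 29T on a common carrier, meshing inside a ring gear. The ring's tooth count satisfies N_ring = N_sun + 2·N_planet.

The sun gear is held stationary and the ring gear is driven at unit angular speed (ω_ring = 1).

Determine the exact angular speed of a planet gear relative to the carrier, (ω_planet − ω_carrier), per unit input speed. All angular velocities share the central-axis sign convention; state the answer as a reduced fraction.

880/1479

N_ring = 22 + 2·29 = 80
22(ω_s−ω_c) = −80(ω_r−ω_c),  ω_s=0, ω_r=1
22(0−ω_c) = −80(1−ω_c)  ⇒  102ω_c = 80  ⇒  ω_c = 40/51
sun–planet: 22·(0−40/51) = −29·(ω_p−ω_c)  ⇒  ω_p−ω_c = −(22/29)·(-40/51) = 880/1479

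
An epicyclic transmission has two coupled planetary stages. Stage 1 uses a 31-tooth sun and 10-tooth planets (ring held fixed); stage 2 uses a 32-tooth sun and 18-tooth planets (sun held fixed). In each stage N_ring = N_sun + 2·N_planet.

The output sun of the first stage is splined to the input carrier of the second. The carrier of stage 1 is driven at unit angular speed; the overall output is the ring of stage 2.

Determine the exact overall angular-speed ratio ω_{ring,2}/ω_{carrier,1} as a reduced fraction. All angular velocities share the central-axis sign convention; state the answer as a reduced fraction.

2050/527

Stage 1: N_ring = 31 + 2·10 = 51
Stage 1: 31(ω_s−ω_c) = −51(ω_r−ω_c),  ω_r=0, ω_c=1
Stage 1: ω_s = 1 − (51/31)(0−1) = 82/31
  ⇒ ω_s¹/ω_c¹ = 82/31
Stage 2: N_ring = 32 + 2·18 = 68
Stage 2: 32(ω_s−ω_c) = −68(ω_r−ω_c),  ω_s=0, ω_c=1
Stage 2: ω_r = 1 − (32/68)(0−1) = 25/17
  ⇒ ω_r²/ω_c² = 25/17
Coupling ω_c² = ω_s¹ ⇒ overall = 82/31 × 25/17 = 2050/527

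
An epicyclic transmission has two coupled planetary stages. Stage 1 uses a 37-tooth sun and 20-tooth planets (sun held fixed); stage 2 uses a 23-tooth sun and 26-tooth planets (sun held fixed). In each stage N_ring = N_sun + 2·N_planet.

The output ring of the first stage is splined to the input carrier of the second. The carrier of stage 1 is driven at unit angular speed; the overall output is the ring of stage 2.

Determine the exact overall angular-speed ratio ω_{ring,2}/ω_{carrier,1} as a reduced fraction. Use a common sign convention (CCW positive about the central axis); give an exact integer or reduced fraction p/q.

Stage 1: N_ring = 37 + 2·20 = 77
Stage 1: 37(ω_s−ω_c) = −77(ω_r−ω_c),  ω_s=0, ω_c=1
Stage 1: ω_r = 1 − (37/77)(0−1) = 114/77
  ⇒ ω_r¹/ω_c¹ = 114/77
Stage 2: N_ring = 23 + 2·26 = 75
Stage 2: 23(ω_s−ω_c) = −75(ω_r−ω_c),  ω_s=0, ω_c=1
Stage 2: ω_r = 1 − (23/75)(0−1) = 98/75
  ⇒ ω_r²/ω_c² = 98/75
Coupling ω_c² = ω_r¹ ⇒ overall = 114/77 × 98/75 = 532/275

532/275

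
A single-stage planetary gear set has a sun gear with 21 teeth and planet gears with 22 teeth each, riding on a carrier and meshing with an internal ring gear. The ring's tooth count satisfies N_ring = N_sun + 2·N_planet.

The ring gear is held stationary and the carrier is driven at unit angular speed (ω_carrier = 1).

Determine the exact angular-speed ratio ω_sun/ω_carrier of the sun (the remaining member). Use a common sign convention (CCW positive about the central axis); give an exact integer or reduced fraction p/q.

86/21

N_ring = 21 + 2·22 = 65
21(ω_s−ω_c) = −65(ω_r−ω_c),  ω_r=0, ω_c=1
ω_s = 1 − (65/21)(0−1) = 86/21
ω_s/ω_c = 86/21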